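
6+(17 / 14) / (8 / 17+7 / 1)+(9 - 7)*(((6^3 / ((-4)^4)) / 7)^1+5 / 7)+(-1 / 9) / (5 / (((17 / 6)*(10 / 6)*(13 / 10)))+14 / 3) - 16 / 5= 255417733 / 55382160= 4.61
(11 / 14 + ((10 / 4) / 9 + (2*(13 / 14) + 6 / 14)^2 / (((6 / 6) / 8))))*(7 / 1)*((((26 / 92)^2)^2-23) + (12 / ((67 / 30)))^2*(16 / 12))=4650.39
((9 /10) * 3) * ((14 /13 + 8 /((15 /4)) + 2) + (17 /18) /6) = 37681 /2600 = 14.49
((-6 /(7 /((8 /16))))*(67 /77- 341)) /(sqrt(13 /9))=235710*sqrt(13) /7007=121.29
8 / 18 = 4 / 9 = 0.44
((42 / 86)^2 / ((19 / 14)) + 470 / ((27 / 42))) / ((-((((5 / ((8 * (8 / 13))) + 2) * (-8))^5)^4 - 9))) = -38082240146546121798320128 / 232263604563902022683646893194856836032908024550549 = -0.00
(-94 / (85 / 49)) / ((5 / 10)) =-9212 / 85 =-108.38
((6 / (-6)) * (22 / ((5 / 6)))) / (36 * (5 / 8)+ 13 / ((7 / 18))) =-616 / 1305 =-0.47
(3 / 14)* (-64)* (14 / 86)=-96 / 43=-2.23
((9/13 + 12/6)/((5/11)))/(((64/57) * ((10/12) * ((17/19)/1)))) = 250173/35360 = 7.08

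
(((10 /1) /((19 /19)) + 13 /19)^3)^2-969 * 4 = 1483615.94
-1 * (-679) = 679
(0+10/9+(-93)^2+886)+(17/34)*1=171659/18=9536.61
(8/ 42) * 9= 12/ 7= 1.71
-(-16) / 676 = 4 / 169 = 0.02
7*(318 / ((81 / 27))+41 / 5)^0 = 7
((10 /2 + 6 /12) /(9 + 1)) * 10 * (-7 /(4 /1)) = -77 /8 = -9.62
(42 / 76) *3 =1.66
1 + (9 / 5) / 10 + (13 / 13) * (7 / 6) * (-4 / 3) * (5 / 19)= 0.77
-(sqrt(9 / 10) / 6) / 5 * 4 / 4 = -sqrt(10) / 100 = -0.03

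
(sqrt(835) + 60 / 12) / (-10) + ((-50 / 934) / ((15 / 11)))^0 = 1 / 2-sqrt(835) / 10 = -2.39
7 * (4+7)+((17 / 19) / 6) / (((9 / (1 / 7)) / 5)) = 553099 / 7182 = 77.01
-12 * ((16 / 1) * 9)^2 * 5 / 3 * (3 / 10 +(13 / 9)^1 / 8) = -199296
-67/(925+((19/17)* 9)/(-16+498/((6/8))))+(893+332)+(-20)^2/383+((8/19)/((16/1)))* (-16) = 10097507110343/8239157663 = 1225.55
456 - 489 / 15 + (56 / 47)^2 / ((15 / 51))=945953 / 2209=428.23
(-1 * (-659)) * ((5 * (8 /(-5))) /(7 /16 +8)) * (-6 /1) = 168704 /45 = 3748.98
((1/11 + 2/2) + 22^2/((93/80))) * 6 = 854072/341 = 2504.61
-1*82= -82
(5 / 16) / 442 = 5 / 7072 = 0.00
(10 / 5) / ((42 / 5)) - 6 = -121 / 21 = -5.76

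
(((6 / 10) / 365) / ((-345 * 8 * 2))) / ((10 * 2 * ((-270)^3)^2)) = -1 / 26019160041240000000000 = -0.00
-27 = -27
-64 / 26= -32 / 13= -2.46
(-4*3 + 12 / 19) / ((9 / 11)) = -264 / 19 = -13.89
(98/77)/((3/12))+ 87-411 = -3508/11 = -318.91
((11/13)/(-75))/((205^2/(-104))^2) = -9152/132457546875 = -0.00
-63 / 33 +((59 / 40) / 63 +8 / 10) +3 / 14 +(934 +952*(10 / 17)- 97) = 7740137 / 5544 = 1396.13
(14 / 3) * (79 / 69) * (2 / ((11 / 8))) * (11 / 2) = 42.74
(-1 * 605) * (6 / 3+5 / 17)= -23595 / 17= -1387.94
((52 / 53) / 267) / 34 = 26 / 240567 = 0.00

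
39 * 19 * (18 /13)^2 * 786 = 14515848 /13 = 1116603.69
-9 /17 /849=-3 /4811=-0.00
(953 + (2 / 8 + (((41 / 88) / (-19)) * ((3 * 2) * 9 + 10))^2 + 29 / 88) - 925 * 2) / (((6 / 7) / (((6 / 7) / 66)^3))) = -312391663 / 136743894672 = -0.00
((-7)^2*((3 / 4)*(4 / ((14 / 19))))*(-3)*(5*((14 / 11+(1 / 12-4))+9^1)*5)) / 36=-2641.74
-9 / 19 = -0.47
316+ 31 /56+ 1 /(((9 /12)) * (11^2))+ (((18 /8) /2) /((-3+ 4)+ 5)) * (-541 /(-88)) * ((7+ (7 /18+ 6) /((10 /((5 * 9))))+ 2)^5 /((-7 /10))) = -21022584725945045 /166526976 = -126241316.76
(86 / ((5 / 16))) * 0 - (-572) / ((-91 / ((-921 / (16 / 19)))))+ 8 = 192713 / 28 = 6882.61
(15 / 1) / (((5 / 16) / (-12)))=-576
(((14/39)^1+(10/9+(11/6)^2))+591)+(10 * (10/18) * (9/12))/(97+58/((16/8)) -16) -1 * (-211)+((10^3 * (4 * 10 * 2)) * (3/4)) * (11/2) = 851496881/2574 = 330806.87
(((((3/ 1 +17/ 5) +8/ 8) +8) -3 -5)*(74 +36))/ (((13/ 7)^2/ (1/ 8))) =19943/ 676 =29.50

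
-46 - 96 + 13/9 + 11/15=-6292/45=-139.82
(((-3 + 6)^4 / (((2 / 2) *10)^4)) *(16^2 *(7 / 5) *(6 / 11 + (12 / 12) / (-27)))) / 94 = 25368 / 1615625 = 0.02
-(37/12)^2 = -9.51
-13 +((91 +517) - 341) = 254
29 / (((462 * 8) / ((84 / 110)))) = 29 / 4840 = 0.01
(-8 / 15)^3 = -512 / 3375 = -0.15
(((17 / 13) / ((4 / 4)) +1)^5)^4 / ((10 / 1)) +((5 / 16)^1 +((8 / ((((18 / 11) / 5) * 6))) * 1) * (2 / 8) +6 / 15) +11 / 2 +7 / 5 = 75314897371139655102743937567043 / 41050721753742526787810160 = 1834679.01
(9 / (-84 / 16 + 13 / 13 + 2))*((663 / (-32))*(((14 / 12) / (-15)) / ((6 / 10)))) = -10.74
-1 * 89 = -89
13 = 13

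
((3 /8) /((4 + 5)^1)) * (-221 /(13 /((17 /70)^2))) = -4913 /117600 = -0.04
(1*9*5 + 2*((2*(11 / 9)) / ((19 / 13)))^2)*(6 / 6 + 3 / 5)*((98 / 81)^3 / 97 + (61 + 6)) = 2152052131558184 / 396675534015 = 5425.22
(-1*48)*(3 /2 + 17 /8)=-174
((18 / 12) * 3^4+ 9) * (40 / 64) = 1305 / 16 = 81.56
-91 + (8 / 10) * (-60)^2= 2789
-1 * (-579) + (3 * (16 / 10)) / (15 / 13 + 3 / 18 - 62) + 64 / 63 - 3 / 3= 863133934 / 1490895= 578.94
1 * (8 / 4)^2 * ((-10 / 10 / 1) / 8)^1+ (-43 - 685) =-1457 / 2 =-728.50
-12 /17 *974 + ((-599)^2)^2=2188548667529 /17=128738156913.47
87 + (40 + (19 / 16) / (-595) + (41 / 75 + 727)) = 854.54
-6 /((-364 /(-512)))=-768 /91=-8.44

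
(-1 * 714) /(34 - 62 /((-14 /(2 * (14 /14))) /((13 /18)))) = -44982 /2545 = -17.67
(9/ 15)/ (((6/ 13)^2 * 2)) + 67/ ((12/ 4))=2849/ 120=23.74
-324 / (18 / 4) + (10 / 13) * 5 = -886 / 13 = -68.15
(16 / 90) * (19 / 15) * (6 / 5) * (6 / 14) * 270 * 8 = 43776 / 175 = 250.15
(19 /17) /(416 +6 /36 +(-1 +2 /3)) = 114 /42415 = 0.00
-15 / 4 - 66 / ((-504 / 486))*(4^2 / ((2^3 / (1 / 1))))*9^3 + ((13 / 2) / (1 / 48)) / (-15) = 12987343 / 140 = 92766.74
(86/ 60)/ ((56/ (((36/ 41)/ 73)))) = 0.00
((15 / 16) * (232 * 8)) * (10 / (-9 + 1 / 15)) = -130500 / 67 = -1947.76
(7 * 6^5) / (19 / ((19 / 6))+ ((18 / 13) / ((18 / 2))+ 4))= 58968 / 11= 5360.73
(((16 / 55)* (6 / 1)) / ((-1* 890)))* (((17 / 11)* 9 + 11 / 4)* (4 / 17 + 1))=-184716 / 4576825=-0.04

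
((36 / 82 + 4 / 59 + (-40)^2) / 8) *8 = 3871626 / 2419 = 1600.51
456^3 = 94818816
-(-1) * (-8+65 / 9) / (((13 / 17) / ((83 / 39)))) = -9877 / 4563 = -2.16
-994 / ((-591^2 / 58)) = 57652 / 349281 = 0.17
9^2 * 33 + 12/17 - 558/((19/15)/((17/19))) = 13989603/6137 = 2279.55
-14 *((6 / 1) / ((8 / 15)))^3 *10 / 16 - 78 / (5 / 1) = -15966843 / 1280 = -12474.10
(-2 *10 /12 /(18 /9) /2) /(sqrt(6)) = -0.17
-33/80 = -0.41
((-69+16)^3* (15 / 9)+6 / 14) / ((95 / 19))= -5210686 / 105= -49625.58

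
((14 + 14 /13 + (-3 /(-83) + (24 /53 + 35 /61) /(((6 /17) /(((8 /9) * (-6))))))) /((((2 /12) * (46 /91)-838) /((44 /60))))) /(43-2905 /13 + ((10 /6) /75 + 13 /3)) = -0.00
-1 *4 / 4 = -1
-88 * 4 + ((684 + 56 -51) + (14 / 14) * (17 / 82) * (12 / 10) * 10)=13919 / 41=339.49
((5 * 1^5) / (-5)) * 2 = -2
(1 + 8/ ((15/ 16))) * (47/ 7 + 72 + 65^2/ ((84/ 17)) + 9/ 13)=8908.58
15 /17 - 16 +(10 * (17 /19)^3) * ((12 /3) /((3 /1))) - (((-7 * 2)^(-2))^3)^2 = -110408502961358169713 /19832040794089918464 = -5.57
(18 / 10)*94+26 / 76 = 32213 / 190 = 169.54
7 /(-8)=-7 /8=-0.88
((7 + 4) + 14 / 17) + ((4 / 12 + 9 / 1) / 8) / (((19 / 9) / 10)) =5604 / 323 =17.35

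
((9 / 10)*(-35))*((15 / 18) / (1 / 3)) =-315 / 4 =-78.75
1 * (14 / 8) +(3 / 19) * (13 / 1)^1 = 289 / 76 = 3.80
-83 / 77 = -1.08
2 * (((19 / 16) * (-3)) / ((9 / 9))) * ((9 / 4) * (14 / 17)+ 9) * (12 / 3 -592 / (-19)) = -184869 / 68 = -2718.66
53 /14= 3.79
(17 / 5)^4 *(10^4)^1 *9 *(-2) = -24054048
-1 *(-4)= 4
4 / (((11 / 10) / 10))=400 / 11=36.36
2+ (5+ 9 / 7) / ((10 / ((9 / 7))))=688 / 245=2.81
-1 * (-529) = 529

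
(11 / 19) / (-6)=-0.10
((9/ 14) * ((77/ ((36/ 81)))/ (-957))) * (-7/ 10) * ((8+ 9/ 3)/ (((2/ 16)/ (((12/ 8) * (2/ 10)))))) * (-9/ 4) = -56133/ 11600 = -4.84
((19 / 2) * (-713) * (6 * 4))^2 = 26427054096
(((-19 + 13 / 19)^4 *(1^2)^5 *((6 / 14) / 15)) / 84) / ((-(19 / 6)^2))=-43998536448 / 11526240845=-3.82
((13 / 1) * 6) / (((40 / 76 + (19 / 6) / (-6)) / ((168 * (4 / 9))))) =-3983616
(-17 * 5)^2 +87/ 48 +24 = 116013/ 16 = 7250.81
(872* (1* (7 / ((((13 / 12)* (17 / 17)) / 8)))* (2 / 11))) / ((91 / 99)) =1506816 / 169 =8916.07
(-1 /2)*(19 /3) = -3.17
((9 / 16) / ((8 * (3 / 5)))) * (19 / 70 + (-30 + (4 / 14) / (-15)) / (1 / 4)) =-25159 / 1792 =-14.04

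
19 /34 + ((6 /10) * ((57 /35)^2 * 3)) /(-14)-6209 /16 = -4523044651 /11662000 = -387.84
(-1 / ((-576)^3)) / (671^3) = 1 / 57734447056551936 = 0.00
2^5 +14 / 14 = 33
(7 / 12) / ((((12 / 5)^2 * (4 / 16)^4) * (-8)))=-175 / 54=-3.24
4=4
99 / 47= 2.11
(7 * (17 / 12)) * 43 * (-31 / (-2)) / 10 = 158627 / 240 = 660.95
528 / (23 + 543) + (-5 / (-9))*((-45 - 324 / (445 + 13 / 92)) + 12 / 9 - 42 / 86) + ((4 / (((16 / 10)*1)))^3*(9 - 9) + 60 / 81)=-104332077116 / 4485213513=-23.26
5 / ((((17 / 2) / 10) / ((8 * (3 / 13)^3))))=21600 / 37349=0.58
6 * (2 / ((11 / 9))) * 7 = 756 / 11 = 68.73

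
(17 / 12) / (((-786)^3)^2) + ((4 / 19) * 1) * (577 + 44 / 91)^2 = 31256365951473622594664815691 / 445197695778549197422848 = 70207.83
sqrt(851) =29.17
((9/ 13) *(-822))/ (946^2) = -3699/ 5816954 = -0.00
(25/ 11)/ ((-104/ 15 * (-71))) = 375/ 81224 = 0.00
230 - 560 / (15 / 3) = 118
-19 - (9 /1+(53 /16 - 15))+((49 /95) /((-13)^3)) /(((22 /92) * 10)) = -2996121857 /183669200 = -16.31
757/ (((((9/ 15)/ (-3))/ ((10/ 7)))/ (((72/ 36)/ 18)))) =-37850/ 63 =-600.79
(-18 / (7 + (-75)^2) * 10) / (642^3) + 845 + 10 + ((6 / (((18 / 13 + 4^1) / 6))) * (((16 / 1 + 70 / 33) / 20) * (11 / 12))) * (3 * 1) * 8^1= 7159426956075157 / 7244414284800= 988.27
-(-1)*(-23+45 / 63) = -156 / 7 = -22.29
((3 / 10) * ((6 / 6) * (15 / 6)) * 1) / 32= 0.02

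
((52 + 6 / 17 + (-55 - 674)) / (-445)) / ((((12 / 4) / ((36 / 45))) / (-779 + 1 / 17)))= -203096968 / 643025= -315.85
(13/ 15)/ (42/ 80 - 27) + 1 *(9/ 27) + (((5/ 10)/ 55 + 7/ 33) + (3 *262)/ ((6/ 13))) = 595329767/ 349470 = 1703.52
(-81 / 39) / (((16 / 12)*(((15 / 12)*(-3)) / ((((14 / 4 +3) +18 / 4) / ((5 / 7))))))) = 6.40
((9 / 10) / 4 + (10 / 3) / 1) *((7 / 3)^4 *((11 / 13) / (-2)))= -11277497 / 252720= -44.62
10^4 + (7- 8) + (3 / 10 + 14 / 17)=1700021 / 170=10000.12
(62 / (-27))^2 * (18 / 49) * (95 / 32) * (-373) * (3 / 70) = -6810607 / 74088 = -91.93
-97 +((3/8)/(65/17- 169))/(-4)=-2905327/29952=-97.00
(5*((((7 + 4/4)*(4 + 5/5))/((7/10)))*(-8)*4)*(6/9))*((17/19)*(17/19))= -36992000/7581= -4879.57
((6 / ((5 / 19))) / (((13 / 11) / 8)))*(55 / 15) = 36784 / 65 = 565.91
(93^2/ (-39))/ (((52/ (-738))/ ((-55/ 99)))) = -591015/ 338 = -1748.57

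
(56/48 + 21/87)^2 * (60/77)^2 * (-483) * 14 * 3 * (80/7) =-28400400000/101761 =-279089.24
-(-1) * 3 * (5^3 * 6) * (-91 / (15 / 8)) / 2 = -54600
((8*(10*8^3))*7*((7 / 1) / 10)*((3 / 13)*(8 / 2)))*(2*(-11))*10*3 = -1589575680 / 13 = -122275052.31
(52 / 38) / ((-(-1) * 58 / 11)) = 143 / 551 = 0.26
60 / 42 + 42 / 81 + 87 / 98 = 7501 / 2646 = 2.83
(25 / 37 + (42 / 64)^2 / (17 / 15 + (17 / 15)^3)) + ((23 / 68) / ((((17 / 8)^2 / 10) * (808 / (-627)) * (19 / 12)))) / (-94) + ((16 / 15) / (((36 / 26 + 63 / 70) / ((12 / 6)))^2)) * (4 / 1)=494666015918643048355 / 120189062862367893504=4.12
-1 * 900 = -900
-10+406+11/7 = 2783/7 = 397.57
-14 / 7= -2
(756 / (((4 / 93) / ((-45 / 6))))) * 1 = -263655 / 2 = -131827.50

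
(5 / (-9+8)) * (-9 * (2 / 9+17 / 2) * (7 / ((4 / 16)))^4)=241252480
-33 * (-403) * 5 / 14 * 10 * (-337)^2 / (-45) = -2517256885 / 21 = -119869375.48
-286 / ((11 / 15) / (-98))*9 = 343980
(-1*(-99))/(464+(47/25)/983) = 270325/1266983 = 0.21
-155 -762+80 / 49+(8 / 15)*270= -771.37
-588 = -588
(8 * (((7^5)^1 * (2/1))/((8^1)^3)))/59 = 16807/1888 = 8.90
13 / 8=1.62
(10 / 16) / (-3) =-5 / 24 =-0.21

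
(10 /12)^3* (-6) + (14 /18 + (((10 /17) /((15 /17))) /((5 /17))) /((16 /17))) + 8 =2777 /360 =7.71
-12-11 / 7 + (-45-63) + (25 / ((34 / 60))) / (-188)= -1362523 / 11186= -121.81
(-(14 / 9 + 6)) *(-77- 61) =1042.67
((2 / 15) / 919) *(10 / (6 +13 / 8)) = 32 / 168177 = 0.00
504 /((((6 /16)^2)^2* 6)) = 114688 /27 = 4247.70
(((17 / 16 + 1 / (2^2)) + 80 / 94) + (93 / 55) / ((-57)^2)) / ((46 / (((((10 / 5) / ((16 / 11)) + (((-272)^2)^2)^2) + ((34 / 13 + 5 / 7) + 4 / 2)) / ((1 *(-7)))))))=-2114295894695989282919635854463 / 10500167758080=-201358296687118569.67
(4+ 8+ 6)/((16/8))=9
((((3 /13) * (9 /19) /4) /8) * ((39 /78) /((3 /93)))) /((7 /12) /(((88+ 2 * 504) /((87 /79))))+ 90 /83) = 751884633 /15406421966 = 0.05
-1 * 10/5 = -2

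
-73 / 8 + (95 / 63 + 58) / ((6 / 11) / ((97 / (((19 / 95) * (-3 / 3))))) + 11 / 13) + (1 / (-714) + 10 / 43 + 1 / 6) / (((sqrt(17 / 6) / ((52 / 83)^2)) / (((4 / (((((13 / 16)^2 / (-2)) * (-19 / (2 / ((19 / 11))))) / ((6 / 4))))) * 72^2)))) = 1810561567 / 29537928 + 11411310772224 * sqrt(102) / 216335466781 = 594.03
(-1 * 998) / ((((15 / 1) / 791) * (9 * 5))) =-789418 / 675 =-1169.51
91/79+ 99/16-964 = -1209219/1264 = -956.66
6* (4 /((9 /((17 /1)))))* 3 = 136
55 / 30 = 11 / 6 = 1.83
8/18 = 4/9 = 0.44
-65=-65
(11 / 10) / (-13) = -11 / 130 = -0.08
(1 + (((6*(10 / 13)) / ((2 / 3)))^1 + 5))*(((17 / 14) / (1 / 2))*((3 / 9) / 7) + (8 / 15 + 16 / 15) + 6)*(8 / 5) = 362944 / 2275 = 159.54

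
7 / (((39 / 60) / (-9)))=-1260 / 13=-96.92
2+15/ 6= 9/ 2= 4.50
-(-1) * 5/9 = 5/9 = 0.56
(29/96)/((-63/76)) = -551/1512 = -0.36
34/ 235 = 0.14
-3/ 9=-1/ 3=-0.33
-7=-7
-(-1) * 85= 85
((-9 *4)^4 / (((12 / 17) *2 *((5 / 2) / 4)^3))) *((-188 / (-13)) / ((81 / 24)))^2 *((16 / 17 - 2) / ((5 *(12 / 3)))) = -500321746944 / 105625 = -4736773.94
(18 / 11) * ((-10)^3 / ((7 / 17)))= -306000 / 77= -3974.03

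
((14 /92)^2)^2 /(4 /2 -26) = -2401 /107458944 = -0.00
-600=-600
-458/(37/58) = -26564/37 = -717.95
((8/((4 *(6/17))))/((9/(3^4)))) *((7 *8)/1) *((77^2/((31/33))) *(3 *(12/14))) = 1436905008/31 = 46351774.45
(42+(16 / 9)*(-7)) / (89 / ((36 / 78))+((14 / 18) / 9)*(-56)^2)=4788 / 75143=0.06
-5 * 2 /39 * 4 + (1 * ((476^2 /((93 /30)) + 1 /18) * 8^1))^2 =345968705248718488 /1011933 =341888944474.31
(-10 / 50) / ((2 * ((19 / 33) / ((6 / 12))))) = -33 / 380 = -0.09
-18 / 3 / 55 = -6 / 55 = -0.11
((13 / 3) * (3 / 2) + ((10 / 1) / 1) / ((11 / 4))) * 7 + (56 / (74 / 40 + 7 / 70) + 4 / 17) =1457255 / 14586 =99.91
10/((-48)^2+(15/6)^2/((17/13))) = 680/156997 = 0.00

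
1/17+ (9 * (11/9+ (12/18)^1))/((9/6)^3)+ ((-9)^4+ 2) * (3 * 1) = 9039590/459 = 19694.10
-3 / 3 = -1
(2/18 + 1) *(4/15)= 8/27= 0.30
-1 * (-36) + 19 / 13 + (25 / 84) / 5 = 37.52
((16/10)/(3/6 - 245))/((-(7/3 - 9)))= -4/4075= -0.00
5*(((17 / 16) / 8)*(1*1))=85 / 128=0.66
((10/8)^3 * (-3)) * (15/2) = -5625/128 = -43.95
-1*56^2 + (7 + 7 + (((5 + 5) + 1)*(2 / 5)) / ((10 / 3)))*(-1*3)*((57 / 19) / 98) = -7686647 / 2450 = -3137.41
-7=-7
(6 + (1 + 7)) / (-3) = -14 / 3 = -4.67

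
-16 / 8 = -2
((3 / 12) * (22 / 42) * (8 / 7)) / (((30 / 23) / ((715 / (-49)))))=-36179 / 21609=-1.67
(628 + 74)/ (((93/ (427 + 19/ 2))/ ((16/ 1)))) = 1634256/ 31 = 52717.94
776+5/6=4661/6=776.83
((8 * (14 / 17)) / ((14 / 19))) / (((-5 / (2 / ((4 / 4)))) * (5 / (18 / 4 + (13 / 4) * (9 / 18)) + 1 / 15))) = -44688 / 11033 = -4.05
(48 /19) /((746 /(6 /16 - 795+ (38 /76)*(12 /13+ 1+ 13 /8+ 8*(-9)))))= -517203 /184262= -2.81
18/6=3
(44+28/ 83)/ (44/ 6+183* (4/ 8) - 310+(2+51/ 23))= -507840/ 2370397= -0.21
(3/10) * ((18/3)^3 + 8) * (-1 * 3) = -1008/5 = -201.60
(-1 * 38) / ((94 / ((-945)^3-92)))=341154587.72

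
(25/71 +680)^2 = 2333373025/5041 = 462879.00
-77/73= -1.05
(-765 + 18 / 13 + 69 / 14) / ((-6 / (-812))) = -1334783 / 13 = -102675.62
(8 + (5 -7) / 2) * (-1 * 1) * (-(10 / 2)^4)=4375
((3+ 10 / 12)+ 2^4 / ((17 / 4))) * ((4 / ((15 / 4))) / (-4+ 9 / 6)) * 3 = -9.73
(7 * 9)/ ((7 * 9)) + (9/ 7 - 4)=-12/ 7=-1.71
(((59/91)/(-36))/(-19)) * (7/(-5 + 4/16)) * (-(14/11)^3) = 161896/56217447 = 0.00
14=14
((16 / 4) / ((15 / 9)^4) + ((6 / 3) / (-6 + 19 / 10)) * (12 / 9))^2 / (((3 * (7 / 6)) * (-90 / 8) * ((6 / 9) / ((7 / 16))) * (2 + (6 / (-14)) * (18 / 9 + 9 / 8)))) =-1441746656 / 3279919921875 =-0.00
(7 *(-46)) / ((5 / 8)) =-2576 / 5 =-515.20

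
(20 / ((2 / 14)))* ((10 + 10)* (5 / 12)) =3500 / 3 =1166.67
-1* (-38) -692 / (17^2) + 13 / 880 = 9058957 / 254320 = 35.62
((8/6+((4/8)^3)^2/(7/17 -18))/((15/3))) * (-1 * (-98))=3748157/143520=26.12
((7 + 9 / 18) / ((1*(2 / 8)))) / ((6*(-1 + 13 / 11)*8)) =55 / 16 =3.44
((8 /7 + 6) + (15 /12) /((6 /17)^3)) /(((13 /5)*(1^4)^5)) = 1075775 /78624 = 13.68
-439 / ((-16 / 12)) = 1317 / 4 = 329.25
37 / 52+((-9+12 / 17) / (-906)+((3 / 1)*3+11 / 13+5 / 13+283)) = 39237817 / 133484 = 293.95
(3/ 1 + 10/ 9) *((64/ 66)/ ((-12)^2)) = 74/ 2673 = 0.03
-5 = -5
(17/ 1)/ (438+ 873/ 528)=2992/ 77379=0.04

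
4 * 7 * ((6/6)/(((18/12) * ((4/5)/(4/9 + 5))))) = 3430/27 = 127.04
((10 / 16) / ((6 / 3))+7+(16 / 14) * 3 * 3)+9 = 2979 / 112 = 26.60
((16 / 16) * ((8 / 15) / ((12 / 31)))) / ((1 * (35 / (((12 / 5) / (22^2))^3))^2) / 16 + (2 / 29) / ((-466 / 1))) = 0.00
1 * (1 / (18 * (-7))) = -0.01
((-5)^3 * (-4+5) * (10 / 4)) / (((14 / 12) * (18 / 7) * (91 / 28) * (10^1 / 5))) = -625 / 39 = -16.03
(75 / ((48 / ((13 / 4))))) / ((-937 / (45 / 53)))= -14625 / 3178304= -0.00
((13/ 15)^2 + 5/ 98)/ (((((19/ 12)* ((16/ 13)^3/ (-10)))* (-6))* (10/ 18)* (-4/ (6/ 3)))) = -38858339/ 95334400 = -0.41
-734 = -734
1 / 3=0.33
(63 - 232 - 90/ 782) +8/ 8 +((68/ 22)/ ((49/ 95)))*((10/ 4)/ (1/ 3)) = -25958112/ 210749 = -123.17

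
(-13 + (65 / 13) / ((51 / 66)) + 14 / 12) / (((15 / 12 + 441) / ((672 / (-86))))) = 122528 / 1293139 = 0.09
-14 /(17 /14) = -196 /17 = -11.53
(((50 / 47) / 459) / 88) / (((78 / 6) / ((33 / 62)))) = 25 / 23183784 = 0.00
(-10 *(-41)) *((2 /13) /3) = 820 /39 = 21.03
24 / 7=3.43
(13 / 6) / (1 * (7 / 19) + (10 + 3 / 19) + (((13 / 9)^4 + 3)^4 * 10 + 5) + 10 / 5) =0.00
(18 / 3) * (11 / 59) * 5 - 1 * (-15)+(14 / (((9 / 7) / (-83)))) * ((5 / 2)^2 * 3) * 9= -17994045 / 118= -152491.91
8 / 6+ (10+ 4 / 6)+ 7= 19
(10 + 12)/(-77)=-2/7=-0.29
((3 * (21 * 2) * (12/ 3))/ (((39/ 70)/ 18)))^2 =265138594.08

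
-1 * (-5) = 5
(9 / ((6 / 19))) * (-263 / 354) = -4997 / 236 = -21.17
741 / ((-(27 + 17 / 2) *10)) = -741 / 355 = -2.09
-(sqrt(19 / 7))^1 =-sqrt(133) / 7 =-1.65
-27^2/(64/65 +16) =-15795/368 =-42.92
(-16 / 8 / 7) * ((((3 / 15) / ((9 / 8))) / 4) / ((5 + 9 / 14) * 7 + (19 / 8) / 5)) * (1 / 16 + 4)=-10 / 7749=-0.00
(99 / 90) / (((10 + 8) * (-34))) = -0.00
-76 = -76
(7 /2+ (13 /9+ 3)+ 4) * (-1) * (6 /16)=-215 /48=-4.48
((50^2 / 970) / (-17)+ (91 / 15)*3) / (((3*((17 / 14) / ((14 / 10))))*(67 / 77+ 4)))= 374304238 / 262809375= 1.42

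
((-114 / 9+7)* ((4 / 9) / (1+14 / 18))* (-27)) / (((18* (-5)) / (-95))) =323 / 8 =40.38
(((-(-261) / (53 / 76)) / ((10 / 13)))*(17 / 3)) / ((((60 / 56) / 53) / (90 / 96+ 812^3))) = 7301800848389411 / 100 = 73018008483894.11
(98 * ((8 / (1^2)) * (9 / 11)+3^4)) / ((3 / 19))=597702 / 11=54336.55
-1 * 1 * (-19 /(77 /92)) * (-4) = -6992 /77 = -90.81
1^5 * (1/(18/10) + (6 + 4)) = 95/9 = 10.56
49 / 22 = 2.23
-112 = -112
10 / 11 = 0.91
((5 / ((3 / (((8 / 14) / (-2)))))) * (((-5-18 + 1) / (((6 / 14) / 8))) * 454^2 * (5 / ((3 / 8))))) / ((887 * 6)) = 7255283200 / 71847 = 100982.41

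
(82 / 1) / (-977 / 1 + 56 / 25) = -2050 / 24369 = -0.08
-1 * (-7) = 7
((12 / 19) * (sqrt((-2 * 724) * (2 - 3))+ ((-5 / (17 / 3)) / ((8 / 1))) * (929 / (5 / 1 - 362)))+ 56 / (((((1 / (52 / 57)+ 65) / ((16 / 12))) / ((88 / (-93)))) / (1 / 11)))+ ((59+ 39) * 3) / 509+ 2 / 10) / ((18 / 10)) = 23094475375609 / 48242018020266+ 40 * sqrt(362) / 57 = 13.83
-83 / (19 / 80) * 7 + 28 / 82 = -1905414 / 779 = -2445.97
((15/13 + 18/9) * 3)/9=41/39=1.05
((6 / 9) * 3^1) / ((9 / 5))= 10 / 9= 1.11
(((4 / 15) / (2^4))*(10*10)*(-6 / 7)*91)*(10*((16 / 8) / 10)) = -260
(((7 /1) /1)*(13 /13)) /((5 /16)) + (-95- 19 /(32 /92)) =-5089 /40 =-127.22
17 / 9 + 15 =152 / 9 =16.89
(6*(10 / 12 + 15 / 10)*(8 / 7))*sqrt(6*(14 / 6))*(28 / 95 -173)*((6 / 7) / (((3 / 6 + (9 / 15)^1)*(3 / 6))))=-6300288*sqrt(14) / 1463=-16113.14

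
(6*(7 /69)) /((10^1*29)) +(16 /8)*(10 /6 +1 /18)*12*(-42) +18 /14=-40496856 /23345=-1734.71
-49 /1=-49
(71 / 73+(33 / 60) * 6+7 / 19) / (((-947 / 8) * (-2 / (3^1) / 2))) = 772452 / 6567445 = 0.12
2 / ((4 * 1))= 1 / 2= 0.50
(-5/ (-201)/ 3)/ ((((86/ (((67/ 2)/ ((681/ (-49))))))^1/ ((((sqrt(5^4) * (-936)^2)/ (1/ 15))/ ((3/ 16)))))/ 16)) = -63598080000/ 9761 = -6515529.15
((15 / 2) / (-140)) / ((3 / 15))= -15 / 56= -0.27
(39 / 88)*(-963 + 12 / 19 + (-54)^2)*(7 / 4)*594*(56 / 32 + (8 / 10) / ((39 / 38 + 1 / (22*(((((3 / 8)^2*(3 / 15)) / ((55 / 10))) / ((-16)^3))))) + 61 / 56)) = 3338501661291272931 / 2119678066880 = 1575004.11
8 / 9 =0.89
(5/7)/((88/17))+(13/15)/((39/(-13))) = -4183/27720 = -0.15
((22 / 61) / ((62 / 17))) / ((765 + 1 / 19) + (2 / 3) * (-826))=10659 / 23108020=0.00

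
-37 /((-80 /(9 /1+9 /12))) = 1443 /320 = 4.51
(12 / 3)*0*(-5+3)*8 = 0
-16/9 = -1.78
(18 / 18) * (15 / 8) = 15 / 8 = 1.88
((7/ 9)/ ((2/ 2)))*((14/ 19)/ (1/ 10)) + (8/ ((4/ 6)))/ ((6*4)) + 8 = 4867/ 342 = 14.23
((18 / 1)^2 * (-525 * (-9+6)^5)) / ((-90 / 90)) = -41334300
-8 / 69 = -0.12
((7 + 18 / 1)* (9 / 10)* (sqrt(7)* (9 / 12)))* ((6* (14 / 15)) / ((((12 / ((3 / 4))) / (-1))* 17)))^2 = 1323* sqrt(7) / 184960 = 0.02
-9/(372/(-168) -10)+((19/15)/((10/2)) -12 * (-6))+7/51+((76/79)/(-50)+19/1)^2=546037266187/1259901875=433.40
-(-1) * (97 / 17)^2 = 9409 / 289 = 32.56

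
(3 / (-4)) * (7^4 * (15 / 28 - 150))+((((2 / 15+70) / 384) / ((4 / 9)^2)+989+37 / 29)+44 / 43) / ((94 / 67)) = 80977581019683 / 300078080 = 269855.04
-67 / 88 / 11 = -67 / 968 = -0.07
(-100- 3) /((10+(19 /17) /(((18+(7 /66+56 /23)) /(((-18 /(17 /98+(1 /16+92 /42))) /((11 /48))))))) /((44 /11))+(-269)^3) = 623180784434 /117769714681220315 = 0.00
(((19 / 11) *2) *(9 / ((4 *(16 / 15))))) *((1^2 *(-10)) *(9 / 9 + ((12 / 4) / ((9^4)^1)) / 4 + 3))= -16621675 / 57024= -291.49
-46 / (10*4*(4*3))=-23 / 240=-0.10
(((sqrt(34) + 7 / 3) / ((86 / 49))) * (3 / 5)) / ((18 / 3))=343 / 2580 + 49 * sqrt(34) / 860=0.47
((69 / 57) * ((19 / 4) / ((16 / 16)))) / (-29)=-23 / 116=-0.20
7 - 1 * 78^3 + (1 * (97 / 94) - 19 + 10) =-44607979 / 94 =-474552.97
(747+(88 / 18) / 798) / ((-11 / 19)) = -2682499 / 2079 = -1290.28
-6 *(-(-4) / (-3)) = 8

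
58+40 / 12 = 184 / 3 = 61.33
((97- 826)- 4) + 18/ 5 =-3647/ 5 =-729.40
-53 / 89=-0.60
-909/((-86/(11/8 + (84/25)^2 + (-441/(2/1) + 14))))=-20487951/10000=-2048.80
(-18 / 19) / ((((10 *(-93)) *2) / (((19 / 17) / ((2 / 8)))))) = 6 / 2635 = 0.00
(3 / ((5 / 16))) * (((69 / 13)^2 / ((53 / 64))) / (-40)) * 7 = -12797568 / 223925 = -57.15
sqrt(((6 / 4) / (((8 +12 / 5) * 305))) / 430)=sqrt(511485) / 681980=0.00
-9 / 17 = -0.53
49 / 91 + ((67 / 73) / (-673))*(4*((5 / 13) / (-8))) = 0.54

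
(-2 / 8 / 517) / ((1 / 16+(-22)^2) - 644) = 4 / 1323003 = 0.00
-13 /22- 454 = -10001 /22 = -454.59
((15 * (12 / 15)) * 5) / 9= 20 / 3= 6.67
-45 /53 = -0.85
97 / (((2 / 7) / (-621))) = -421659 / 2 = -210829.50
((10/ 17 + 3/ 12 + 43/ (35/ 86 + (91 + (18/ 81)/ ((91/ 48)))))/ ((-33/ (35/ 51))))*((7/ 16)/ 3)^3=-152968956119/ 1813103046475776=-0.00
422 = 422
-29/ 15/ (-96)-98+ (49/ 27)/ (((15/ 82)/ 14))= 106049/ 2592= 40.91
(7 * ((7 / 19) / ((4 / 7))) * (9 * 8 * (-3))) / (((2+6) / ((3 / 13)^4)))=-750141 / 2170636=-0.35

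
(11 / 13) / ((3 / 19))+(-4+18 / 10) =616 / 195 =3.16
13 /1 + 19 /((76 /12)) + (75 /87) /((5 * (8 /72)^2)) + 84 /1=113.97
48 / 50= 24 / 25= 0.96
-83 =-83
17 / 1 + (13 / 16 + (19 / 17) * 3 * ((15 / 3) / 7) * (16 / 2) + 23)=114187 / 1904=59.97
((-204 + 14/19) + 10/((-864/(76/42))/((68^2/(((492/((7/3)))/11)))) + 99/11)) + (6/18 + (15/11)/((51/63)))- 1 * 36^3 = -70595805684148/1506660309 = -46855.82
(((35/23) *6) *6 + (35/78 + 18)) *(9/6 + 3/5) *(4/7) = 131377/1495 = 87.88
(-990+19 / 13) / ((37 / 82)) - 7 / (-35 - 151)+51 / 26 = -97912297 / 44733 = -2188.82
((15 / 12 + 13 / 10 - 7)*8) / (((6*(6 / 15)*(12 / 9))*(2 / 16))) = -89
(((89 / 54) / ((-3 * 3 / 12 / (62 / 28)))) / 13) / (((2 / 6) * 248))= -89 / 19656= -0.00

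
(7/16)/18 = 7/288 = 0.02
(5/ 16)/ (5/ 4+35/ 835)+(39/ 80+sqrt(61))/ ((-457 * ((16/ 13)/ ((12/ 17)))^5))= 11093238921753457/ 45873465105367040 - 90224199 * sqrt(61)/ 664447640576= 0.24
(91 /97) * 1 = 91 /97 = 0.94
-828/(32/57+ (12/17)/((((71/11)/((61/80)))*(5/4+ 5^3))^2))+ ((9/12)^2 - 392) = -2088347665517314493/1118970956019376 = -1866.31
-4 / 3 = -1.33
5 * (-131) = -655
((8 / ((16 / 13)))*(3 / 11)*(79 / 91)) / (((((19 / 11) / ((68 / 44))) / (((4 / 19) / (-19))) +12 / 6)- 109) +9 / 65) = -523770 / 70698551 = -0.01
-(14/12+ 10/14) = -79/42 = -1.88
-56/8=-7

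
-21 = -21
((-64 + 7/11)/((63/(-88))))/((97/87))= 161704/2037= 79.38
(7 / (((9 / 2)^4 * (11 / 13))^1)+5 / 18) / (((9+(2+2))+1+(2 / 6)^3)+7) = 43007 / 3036528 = 0.01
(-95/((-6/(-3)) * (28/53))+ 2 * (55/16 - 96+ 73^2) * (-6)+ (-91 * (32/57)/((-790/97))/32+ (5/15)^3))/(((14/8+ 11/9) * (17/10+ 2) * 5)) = -714067087151/623958195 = -1144.41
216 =216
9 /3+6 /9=11 /3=3.67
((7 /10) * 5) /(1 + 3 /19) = 133 /44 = 3.02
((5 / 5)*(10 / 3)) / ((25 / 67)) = 134 / 15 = 8.93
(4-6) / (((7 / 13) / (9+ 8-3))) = -52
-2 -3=-5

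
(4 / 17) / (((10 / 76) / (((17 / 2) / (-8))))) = -19 / 10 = -1.90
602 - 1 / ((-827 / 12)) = 497866 / 827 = 602.01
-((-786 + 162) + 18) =606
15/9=5/3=1.67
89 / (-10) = -89 / 10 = -8.90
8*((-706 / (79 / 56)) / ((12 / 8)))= -632576 / 237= -2669.10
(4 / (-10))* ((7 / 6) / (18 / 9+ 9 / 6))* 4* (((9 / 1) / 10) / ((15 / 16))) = -64 / 125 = -0.51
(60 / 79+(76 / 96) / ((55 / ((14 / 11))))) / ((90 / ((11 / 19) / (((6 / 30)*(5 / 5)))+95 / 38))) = 18290387 / 392301360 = 0.05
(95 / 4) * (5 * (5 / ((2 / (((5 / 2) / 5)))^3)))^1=9.28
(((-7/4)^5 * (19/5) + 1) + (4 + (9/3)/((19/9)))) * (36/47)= -48984183/1143040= -42.85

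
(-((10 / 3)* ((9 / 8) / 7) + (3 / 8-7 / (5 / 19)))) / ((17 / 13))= 93509 / 4760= 19.64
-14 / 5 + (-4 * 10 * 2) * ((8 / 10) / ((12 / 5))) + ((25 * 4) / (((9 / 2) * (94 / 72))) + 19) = 4621 / 705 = 6.55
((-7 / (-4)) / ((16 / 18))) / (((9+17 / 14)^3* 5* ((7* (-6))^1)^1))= -1029 / 116968280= -0.00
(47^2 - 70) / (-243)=-713 / 81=-8.80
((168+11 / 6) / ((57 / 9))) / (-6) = -1019 / 228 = -4.47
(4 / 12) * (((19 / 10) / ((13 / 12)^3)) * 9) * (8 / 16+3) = 172368 / 10985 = 15.69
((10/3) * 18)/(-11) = -60/11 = -5.45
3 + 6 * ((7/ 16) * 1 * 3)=87/ 8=10.88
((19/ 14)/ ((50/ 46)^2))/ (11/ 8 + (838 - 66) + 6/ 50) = 40204/ 27072325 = 0.00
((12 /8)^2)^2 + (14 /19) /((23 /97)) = 57125 /6992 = 8.17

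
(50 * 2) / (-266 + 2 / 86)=-4300 / 11437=-0.38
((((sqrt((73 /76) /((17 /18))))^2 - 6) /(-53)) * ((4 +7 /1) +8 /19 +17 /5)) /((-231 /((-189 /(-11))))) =-1854144 /17889355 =-0.10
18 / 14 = 9 / 7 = 1.29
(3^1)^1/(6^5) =1/2592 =0.00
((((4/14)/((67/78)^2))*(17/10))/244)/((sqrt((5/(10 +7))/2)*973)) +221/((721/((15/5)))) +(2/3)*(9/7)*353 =25857*sqrt(170)/46626232975 +218817/721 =303.49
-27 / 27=-1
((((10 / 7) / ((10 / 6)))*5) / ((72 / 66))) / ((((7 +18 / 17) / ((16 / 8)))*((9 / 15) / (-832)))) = -3889600 / 2877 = -1351.96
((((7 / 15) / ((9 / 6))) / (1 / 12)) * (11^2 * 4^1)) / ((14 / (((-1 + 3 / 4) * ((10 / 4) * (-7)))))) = 1694 / 3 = 564.67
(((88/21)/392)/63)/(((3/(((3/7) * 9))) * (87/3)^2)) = 0.00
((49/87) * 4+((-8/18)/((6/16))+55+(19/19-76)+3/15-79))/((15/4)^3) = -1.85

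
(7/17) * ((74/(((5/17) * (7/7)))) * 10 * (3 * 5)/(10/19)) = 29526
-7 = -7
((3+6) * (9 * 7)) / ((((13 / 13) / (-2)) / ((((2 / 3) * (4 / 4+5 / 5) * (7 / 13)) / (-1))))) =10584 / 13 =814.15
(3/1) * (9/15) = 9/5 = 1.80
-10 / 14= -5 / 7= -0.71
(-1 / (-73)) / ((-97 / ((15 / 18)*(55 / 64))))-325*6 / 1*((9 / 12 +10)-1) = -51696965075 / 2719104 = -19012.50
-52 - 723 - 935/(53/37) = -1427.74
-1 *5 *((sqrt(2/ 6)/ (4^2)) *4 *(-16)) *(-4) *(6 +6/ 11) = -1920 *sqrt(3)/ 11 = -302.32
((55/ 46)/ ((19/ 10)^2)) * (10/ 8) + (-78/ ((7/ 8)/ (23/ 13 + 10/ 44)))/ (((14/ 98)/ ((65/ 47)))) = -14788406185/ 8585302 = -1722.53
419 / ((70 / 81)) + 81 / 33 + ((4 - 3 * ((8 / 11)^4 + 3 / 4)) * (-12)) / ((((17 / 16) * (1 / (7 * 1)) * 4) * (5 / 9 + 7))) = 143625743271 / 296187430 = 484.92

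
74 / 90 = 37 / 45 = 0.82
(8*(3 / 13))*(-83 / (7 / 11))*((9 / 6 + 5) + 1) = -164340 / 91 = -1805.93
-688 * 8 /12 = -1376 /3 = -458.67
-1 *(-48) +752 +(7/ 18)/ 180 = 2592007/ 3240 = 800.00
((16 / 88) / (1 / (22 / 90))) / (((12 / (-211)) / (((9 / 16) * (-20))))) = 211 / 24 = 8.79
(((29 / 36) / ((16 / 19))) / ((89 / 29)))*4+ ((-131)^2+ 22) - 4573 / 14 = 1512329365 / 89712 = 16857.60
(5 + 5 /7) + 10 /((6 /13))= 575 /21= 27.38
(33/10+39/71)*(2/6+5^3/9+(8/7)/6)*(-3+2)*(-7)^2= -2895158/1065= -2718.46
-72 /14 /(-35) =36 /245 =0.15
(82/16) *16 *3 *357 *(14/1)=1229508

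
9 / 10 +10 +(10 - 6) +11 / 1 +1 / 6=391 / 15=26.07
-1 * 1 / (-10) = 1 / 10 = 0.10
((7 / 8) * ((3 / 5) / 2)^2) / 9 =7 / 800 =0.01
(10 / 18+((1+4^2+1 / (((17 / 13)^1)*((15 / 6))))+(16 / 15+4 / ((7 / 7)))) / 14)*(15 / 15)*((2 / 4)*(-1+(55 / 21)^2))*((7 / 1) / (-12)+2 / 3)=12521 / 23814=0.53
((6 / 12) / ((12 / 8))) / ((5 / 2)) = 2 / 15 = 0.13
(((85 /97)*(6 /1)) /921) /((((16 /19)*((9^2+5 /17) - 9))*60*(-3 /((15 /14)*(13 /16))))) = -356915 /787011800064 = -0.00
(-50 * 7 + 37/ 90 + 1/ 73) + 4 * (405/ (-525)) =-3243775/ 9198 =-352.66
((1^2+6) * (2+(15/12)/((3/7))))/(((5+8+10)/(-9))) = -1239/92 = -13.47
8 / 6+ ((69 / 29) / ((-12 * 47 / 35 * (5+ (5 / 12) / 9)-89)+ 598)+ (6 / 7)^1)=36034583 / 16408896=2.20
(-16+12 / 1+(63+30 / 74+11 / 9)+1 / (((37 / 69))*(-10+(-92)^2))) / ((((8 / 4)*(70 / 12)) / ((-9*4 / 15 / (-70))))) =56892809 / 319314625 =0.18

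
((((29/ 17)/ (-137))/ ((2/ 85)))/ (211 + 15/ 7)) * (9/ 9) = -1015/ 408808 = -0.00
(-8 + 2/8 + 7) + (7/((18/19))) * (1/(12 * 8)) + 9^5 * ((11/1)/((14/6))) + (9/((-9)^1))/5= 16835998079/60480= 278372.98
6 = 6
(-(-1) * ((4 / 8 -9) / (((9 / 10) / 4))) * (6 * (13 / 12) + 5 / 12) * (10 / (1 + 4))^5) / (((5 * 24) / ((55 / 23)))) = -310420 / 1863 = -166.62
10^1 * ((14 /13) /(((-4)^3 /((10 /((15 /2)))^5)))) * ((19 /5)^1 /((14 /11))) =-6688 /3159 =-2.12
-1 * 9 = -9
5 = 5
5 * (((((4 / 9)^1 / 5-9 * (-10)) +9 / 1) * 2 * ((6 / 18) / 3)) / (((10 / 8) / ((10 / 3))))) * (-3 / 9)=-71344 / 729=-97.87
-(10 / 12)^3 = -125 / 216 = -0.58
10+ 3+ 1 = 14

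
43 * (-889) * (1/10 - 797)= 304630963/10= 30463096.30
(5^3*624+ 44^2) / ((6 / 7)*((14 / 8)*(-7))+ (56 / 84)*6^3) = 159872 / 267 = 598.77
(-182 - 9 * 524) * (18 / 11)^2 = -13115.31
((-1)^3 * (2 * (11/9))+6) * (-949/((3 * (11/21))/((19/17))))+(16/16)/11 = -4038791/1683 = -2399.76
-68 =-68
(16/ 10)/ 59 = 8/ 295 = 0.03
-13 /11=-1.18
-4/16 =-0.25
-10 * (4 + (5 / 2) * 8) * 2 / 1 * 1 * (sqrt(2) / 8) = -60 * sqrt(2) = -84.85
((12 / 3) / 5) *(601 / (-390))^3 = -217081801 / 74148750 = -2.93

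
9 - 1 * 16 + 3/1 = -4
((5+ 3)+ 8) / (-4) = -4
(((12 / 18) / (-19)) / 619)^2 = 4 / 1244890089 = 0.00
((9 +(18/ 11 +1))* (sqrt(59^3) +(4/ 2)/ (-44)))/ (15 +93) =-16/ 3267 +1888* sqrt(59)/ 297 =48.82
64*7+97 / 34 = 15329 / 34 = 450.85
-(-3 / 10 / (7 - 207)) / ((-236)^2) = -3 / 111392000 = -0.00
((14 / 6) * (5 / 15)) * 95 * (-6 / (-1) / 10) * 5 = 665 / 3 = 221.67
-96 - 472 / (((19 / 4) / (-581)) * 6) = 542992 / 57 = 9526.18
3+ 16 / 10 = 23 / 5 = 4.60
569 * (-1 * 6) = -3414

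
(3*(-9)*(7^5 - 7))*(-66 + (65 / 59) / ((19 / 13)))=33176757600 / 1121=29595680.29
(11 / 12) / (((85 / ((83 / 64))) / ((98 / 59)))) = 44737 / 1925760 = 0.02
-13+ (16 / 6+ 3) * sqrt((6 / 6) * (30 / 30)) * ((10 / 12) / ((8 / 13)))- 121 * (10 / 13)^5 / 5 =-633261731 / 53466192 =-11.84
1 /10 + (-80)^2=6400.10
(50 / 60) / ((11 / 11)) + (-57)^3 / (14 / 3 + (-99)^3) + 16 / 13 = 511987325 / 227048874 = 2.25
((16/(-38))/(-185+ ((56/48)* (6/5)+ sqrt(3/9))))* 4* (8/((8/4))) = 3200* sqrt(3)/48034793+ 1762560/48034793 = 0.04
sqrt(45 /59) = 3 * sqrt(295) /59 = 0.87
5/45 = 1/9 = 0.11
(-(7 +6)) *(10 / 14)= -65 / 7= -9.29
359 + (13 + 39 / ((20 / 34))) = 438.30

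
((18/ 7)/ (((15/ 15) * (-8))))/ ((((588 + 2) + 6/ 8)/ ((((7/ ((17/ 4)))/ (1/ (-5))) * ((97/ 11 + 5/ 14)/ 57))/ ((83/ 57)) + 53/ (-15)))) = 3103689/ 1283664305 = 0.00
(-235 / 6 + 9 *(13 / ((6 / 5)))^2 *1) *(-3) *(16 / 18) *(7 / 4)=-85435 / 18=-4746.39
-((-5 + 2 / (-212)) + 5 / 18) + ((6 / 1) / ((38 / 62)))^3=3084907075 / 3271743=942.89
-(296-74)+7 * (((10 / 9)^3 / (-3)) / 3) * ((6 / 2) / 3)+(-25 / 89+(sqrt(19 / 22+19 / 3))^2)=-2776768361 / 12846438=-216.15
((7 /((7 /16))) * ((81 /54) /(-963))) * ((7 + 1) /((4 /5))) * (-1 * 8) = 1.99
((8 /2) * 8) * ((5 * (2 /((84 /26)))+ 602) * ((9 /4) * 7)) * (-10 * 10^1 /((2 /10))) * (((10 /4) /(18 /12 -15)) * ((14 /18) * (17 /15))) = 6048532000 /243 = 24891078.19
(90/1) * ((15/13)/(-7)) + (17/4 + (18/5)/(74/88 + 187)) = -52978979/5014100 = -10.57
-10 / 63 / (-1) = 10 / 63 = 0.16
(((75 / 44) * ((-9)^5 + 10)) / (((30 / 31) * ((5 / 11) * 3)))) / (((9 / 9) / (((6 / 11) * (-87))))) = 159228183 / 44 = 3618822.34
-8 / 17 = -0.47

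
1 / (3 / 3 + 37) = 1 / 38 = 0.03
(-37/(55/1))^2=1369/3025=0.45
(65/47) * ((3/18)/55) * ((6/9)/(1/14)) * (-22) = -364/423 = -0.86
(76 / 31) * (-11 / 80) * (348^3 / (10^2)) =-550508508 / 3875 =-142066.71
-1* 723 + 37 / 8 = -5747 / 8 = -718.38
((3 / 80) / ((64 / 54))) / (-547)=-0.00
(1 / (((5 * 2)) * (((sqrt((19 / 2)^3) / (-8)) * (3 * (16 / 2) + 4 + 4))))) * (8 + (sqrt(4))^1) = -sqrt(38) / 722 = -0.01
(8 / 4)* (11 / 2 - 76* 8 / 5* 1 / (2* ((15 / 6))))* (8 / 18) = -3764 / 225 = -16.73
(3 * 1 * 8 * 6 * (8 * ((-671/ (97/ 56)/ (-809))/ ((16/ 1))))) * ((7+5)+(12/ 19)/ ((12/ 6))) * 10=6330804480/ 1490987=4246.05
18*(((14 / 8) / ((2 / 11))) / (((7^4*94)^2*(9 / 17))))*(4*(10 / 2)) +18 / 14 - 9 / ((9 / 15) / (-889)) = 97045829936591 / 7276825948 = 13336.29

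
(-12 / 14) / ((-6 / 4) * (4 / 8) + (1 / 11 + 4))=-88 / 343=-0.26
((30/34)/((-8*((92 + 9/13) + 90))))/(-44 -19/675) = 1053/76793896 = 0.00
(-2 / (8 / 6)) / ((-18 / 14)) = 7 / 6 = 1.17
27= 27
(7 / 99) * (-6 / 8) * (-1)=7 / 132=0.05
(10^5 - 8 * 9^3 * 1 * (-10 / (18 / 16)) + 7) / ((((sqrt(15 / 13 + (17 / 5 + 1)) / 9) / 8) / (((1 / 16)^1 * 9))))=12299607 * sqrt(65) / 38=2609542.15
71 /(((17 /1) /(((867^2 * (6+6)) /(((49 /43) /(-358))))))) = -579936376296 /49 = -11835436250.94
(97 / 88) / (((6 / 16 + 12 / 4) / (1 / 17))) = 97 / 5049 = 0.02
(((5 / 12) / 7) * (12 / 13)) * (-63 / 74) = -45 / 962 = -0.05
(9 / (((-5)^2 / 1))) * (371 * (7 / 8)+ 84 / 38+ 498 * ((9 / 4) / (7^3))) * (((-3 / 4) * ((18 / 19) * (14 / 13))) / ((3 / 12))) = -4182081759 / 11497850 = -363.73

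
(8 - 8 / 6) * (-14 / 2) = -140 / 3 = -46.67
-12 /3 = -4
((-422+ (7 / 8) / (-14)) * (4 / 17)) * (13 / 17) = -87789 / 1156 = -75.94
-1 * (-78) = 78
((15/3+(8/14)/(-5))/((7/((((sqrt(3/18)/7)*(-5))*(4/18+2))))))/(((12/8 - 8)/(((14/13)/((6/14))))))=760*sqrt(6)/10647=0.17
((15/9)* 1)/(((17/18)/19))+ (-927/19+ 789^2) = 622505.74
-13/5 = -2.60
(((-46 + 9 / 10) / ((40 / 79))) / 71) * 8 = -35629 / 3550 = -10.04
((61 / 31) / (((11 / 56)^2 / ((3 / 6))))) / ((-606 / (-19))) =908656 / 1136553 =0.80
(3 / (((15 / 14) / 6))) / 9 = 28 / 15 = 1.87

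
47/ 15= 3.13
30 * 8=240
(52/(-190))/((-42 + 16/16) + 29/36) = 936/137465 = 0.01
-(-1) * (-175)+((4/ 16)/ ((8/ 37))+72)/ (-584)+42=-2487845/ 18688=-133.13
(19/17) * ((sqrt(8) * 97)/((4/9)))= 16587 * sqrt(2)/34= 689.93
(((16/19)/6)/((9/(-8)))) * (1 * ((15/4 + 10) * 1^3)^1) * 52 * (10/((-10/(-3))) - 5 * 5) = 1006720/513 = 1962.42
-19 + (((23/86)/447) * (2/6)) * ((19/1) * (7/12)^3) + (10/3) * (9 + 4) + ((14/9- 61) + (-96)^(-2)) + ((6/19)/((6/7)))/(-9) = -1064766893873/30291065856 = -35.15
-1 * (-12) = 12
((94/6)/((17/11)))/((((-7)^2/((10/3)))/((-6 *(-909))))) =3133020/833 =3761.13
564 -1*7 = 557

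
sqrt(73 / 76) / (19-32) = -sqrt(1387) / 494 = -0.08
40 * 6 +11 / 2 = 491 / 2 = 245.50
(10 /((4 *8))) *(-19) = -95 /16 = -5.94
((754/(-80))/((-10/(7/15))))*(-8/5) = -2639/3750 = -0.70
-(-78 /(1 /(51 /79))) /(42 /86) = 57018 /553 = 103.11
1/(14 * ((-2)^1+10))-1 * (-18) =2017/112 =18.01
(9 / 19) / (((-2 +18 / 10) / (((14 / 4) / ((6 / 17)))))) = -1785 / 76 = -23.49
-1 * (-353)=353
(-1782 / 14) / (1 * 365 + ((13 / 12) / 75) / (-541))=-433827900 / 1244029409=-0.35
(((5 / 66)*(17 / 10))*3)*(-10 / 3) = -85 / 66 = -1.29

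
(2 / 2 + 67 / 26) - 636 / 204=203 / 442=0.46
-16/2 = -8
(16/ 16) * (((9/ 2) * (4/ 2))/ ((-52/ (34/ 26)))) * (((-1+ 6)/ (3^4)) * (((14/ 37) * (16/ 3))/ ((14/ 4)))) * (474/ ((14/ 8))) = -859520/ 393939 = -2.18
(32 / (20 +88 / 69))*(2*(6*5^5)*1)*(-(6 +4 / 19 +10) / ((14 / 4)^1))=-1821600000 / 6973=-261236.20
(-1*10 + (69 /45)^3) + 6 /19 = -389827 /64125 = -6.08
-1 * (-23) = 23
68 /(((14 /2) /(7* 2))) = 136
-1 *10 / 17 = -10 / 17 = -0.59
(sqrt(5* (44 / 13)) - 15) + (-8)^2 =2* sqrt(715) / 13 + 49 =53.11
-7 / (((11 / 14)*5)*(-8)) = 49 / 220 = 0.22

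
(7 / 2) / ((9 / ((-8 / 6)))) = -14 / 27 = -0.52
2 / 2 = 1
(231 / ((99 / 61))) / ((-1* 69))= -427 / 207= -2.06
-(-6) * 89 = 534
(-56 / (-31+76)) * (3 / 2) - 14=-238 / 15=-15.87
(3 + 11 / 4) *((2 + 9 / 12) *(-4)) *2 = -253 / 2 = -126.50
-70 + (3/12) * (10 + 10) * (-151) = -825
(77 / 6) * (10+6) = 616 / 3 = 205.33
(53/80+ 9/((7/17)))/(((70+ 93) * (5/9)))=113499/456400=0.25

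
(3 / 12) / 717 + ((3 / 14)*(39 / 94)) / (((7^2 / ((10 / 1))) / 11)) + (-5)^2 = 1165119611 / 46235028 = 25.20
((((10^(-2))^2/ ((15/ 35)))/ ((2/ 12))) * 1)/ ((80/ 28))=49/ 100000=0.00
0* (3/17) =0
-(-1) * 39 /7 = 5.57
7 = 7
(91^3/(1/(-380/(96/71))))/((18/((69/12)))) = -116905237085/1728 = -67653493.68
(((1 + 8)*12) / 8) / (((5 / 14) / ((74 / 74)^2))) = 189 / 5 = 37.80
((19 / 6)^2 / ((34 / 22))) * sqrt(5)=3971 * sqrt(5) / 612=14.51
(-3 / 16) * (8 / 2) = -3 / 4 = -0.75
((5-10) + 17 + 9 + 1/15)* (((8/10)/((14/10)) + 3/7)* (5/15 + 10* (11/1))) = 104596/45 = 2324.36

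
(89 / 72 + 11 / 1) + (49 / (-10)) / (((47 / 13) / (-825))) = 3825187 / 3384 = 1130.37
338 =338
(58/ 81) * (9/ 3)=2.15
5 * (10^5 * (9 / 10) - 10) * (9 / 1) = 4049550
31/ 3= 10.33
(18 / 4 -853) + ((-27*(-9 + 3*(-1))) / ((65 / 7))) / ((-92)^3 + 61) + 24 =-83457139531 / 101221510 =-824.50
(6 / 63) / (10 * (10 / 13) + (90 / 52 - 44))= -52 / 18879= -0.00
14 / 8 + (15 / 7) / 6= 59 / 28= 2.11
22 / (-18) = -11 / 9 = -1.22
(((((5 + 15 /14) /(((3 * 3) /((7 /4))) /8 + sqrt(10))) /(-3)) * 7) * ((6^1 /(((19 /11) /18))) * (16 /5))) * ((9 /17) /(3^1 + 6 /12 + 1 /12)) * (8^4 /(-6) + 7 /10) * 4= -587993624064 /7675715 + 914656748544 * sqrt(10) /7675715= 300220.24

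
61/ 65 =0.94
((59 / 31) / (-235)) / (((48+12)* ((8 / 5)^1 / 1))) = -0.00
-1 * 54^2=-2916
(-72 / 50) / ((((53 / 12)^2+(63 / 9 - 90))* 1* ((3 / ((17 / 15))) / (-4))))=-39168 / 1142875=-0.03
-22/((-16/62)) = 341/4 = 85.25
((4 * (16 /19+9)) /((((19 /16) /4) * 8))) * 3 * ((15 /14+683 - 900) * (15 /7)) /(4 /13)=-1322804340 /17689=-74781.18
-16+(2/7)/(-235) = -16.00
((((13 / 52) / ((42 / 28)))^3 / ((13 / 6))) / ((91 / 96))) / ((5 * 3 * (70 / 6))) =8 / 621075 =0.00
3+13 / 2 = 19 / 2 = 9.50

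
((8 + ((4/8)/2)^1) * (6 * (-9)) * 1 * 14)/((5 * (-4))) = 6237/20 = 311.85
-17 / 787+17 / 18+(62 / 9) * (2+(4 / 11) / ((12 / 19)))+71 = 89.67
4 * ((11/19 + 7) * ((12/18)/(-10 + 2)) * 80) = -3840/19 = -202.11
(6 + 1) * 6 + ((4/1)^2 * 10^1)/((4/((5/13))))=746/13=57.38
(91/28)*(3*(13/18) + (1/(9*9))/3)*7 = 96005/1944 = 49.39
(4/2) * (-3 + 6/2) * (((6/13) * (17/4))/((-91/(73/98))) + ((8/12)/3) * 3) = 0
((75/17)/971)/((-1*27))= -25/148563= -0.00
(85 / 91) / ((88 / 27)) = 2295 / 8008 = 0.29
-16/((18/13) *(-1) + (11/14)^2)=40768/1955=20.85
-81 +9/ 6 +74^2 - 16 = 10761/ 2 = 5380.50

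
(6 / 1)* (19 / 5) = 114 / 5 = 22.80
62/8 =7.75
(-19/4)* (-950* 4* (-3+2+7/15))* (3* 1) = -28880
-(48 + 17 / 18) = -881 / 18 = -48.94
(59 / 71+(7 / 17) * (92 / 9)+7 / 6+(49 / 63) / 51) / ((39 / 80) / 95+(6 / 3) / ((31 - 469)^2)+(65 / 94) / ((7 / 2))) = 2701842211847800 / 88024235255211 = 30.69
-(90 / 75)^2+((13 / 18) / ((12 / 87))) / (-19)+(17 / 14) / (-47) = -19594117 / 11251800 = -1.74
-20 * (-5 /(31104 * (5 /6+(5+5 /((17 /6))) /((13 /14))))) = 1105 /2790288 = 0.00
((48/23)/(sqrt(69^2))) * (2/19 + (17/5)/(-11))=-0.01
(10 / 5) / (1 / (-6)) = -12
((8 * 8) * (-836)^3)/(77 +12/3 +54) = -37393731584/135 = -276990604.33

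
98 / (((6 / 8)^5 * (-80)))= -6272 / 1215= -5.16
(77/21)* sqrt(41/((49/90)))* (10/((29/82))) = 9020* sqrt(410)/203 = 899.71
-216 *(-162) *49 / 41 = 41819.71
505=505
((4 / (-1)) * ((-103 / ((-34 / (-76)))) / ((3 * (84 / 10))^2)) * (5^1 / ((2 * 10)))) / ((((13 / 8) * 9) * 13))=195700 / 102626433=0.00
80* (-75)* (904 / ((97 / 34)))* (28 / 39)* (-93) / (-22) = -80036544000 / 13871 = -5770063.01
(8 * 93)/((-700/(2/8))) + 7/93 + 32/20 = 45881/32550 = 1.41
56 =56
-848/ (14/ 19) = -8056/ 7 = -1150.86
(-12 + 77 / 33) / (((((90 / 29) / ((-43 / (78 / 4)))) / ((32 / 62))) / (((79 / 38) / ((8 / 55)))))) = 31425647 / 620217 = 50.67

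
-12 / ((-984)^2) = -1 / 80688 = -0.00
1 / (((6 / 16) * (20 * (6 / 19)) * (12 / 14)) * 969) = 7 / 13770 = 0.00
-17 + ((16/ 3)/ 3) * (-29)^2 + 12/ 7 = 93229/ 63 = 1479.83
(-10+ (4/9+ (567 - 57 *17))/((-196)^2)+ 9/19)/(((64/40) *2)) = -156620825/52553088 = -2.98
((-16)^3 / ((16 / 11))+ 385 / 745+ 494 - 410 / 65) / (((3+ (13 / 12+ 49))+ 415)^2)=-649286064 / 61113684593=-0.01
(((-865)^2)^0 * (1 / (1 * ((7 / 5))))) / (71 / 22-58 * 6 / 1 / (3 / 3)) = -22 / 10619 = -0.00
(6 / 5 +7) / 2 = 41 / 10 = 4.10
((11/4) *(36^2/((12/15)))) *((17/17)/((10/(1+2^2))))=4455/2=2227.50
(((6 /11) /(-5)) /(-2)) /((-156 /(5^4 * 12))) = -375 /143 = -2.62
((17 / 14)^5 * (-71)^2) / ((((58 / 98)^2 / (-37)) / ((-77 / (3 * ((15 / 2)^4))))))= 2913102148759 / 255453750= 11403.64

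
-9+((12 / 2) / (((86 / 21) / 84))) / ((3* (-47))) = -19953 / 2021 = -9.87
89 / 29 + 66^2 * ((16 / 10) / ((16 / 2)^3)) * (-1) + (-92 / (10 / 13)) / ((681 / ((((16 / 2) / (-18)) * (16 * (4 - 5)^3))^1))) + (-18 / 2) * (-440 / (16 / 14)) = 49102125523 / 14219280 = 3453.21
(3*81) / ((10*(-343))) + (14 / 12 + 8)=46798 / 5145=9.10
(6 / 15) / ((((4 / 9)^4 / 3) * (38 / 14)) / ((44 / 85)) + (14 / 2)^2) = 3031182 / 371836595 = 0.01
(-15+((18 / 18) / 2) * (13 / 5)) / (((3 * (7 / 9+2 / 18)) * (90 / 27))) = -1.54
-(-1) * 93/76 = 93/76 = 1.22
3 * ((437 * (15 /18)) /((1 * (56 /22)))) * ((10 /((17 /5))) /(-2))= -600875 /952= -631.17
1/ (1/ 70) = 70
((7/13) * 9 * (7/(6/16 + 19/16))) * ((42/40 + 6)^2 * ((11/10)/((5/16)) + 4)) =1648293948/203125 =8114.68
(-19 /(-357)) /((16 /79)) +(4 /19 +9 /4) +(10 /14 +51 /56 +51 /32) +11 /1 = 3677375 /217056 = 16.94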